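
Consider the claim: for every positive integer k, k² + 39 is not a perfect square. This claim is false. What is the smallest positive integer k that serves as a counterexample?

k = 5

The first 4 eligible values, up to k = 4, all satisfy the conclusion.
k = 5: 5² + 39 = 64 = 8², a perfect square.
So k = 5 is the smallest counterexample.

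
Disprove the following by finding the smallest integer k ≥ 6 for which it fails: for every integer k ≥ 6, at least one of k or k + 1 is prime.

k = 8

For k = 6, 7 the conclusion holds.
k = 8: 8 = 2 × 4; 9 = 3 × 3 — both composite.
Thus k = 8 disproves the claim, and no smaller k works.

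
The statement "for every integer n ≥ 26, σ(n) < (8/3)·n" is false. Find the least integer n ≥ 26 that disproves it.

A counterexample is any integer n ≥ 26 such that the claim fails; we check each in order.
For n = 26, 27, 28, 29, …, 57, 58, 59 the conclusion holds.
n = 60: σ(60) = 168; 168 ≥ 160.

n = 60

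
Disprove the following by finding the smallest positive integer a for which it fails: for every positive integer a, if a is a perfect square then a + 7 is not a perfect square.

a = 9

For a = 1, 4 the conclusion holds.
a = 9: 9 = 3² and 9 + 7 = 16 = 4².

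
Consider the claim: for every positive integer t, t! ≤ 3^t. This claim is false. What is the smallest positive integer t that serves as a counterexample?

Check each positive integer t in order until t! > 3^t.
For t = 1, 2, 3, 4, 5, 6 the conclusion holds.
t = 7: t! = 5040 and 3^t = 2187, so 5040 > 2187.
So t = 7 is the smallest counterexample.

t = 7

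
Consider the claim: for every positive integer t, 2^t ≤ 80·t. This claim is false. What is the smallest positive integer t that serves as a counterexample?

We need the least positive integer t for which 2^t > 80·t.
The first 9 eligible values, up to t = 9, all satisfy the conclusion.
t = 10: 2^t = 1024 and 80·t = 800, so 1024 > 800.

t = 10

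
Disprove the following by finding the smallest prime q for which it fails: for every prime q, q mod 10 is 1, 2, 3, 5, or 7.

q = 2: 2 mod 10 = 2.
q = 3: 3 mod 10 = 3.
q = 5: 5 mod 10 = 5.
q = 7: 7 mod 10 = 7.
q = 11: 11 mod 10 = 1.
q = 13: 13 mod 10 = 3.
q = 17: 17 mod 10 = 7.
q = 19: 19 mod 10 = 9 — not in {1, 2, 3, 5, 7}.

q = 19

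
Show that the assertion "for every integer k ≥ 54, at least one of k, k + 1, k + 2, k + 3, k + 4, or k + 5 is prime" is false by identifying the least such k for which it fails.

We need the least integer k ≥ 54 for which k, k + 1, k + 2, k + 3, k + 4, k + 5 are all composite.
For k = 54, 55, 56, 57, …, 87, 88, 89 the conclusion holds.
k = 90: 90 = 2 × 45; 91 = 7 × 13; 92 = 2 × 46; 93 = 3 × 31; 94 = 2 × 47; 95 = 5 × 19 — all composite.

k = 90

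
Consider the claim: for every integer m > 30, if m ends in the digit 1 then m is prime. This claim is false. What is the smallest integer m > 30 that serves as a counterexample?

m = 51

A counterexample is any integer m > 30 such that m ends in the digit 1 but m is not prime; we check each in order.
m = 31: 31 ends in 1 and is prime.
m = 41: 41 ends in 1 and is prime.
m = 51: 51 ends in 1; 51 = 3 × 17, composite.
Hence m = 51 is a counterexample.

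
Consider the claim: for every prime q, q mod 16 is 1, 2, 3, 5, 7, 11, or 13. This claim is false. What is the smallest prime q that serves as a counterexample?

q = 31

We need the least prime q for which the claim fails.
For q = 2, 3, 5, 7, 11, 13, 17, 19, 23, 29 the conclusion holds.
q = 31: 31 mod 16 = 15 — not in {1, 2, 3, 5, 7, 11, 13}.
Thus q = 31 disproves the claim, and no smaller q works.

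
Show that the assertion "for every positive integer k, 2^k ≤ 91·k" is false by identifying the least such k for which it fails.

For k = 1, 2, 3, 4, 5, 6, 7, 8, 9 the conclusion holds.
k = 10: 2^k = 1024 and 91·k = 910, so 1024 > 910.
Hence k = 10 is a counterexample.

k = 10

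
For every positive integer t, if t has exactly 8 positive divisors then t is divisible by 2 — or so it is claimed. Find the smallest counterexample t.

We need the least positive integer t for which t has exactly 8 positive divisors but t is not divisible by 2.
For t = 24, 30, 40, 42, …, 88, 102, 104 the conclusion holds.
t = 105: τ(105) = 8; 105 mod 2 = 1.

t = 105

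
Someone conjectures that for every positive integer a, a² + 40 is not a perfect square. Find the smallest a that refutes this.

a = 3

Check each positive integer a in order until a² + 40 is a perfect square.
a = 1: 1² + 40 = 41, not a perfect square.
a = 2: 2² + 40 = 44, not a perfect square.
a = 3: 3² + 40 = 49 = 7², a perfect square.
So a = 3 is the smallest counterexample.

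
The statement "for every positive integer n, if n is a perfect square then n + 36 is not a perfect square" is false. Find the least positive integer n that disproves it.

n = 64

The first 7 eligible values, up to n = 49, all satisfy the conclusion.
n = 64: 64 = 8² and 64 + 36 = 100 = 10².
So n = 64 is the smallest counterexample.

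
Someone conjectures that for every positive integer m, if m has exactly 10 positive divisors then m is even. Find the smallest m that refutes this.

For m = 48, 80, 112, 162, 176, 208, 272, 304, 368 the conclusion holds.
m = 405: divisors of 405: 10 divisors; 405 is odd.
Hence m = 405 is a counterexample.

m = 405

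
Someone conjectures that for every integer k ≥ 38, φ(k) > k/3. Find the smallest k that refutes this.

We need the least integer k ≥ 38 for which the claim fails.
The first 4 eligible values, up to k = 41, all satisfy the conclusion.
k = 42: φ(42) = 12 and 42/3 = 14, so φ(42) ≤ 42/3.
Hence k = 42 is a counterexample.

k = 42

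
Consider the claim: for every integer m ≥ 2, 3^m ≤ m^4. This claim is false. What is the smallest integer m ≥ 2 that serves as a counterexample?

m = 8

For m = 2, 3, 4, 5, 6, 7 the conclusion holds.
m = 8: 3^m = 6561 and m^4 = 4096, so 6561 > 4096.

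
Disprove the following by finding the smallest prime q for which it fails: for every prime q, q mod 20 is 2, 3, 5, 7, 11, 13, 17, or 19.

We need the least prime q for which the claim fails.
The first 9 eligible values, up to q = 23, all satisfy the conclusion.
q = 29: 29 mod 20 = 9 — not in {2, 3, 5, 7, 11, 13, 17, 19}.

q = 29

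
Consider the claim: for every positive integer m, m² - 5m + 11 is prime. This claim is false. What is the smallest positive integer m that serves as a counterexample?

m = 7

Check each positive integer m in order until m² - 5m + 11 is not prime.
The first 6 eligible values, up to m = 6, all satisfy the conclusion.
m = 7: m² - 5m + 11 = 25 = 5 × 5, composite.
Hence m = 7 is a counterexample.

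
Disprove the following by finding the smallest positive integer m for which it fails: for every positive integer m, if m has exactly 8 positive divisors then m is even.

For m = 24, 30, 40, 42, …, 88, 102, 104 the conclusion holds.
m = 105: divisors of 105: 1, 3, 5, 7, 15, 21, 35, 105; 105 is odd.

m = 105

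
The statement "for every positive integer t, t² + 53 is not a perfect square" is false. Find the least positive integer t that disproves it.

The first 25 eligible values, up to t = 25, all satisfy the conclusion.
t = 26: 26² + 53 = 729 = 27², a perfect square.
Hence t = 26 is a counterexample.

t = 26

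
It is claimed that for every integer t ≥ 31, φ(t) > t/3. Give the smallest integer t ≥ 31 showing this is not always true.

t = 36

A counterexample is any integer t ≥ 31 such that the claim fails; we check each in order.
The first 5 eligible values, up to t = 35, all satisfy the conclusion.
t = 36: φ(36) = 12 and 36/3 = 12, so φ(36) ≤ 36/3.
Hence t = 36 is a counterexample.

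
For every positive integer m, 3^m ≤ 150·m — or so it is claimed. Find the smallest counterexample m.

A counterexample is any positive integer m such that 3^m > 150·m; we check each in order.
For m = 1, 2, 3, 4, 5, 6 the conclusion holds.
m = 7: 3^m = 2187 and 150·m = 1050, so 2187 > 1050.

m = 7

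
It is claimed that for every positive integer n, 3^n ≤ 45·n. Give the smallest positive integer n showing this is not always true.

Check each positive integer n in order until 3^n > 45·n.
For n = 1, 2, 3, 4 the conclusion holds.
n = 5: 3^n = 243 and 45·n = 225, so 243 > 225.

n = 5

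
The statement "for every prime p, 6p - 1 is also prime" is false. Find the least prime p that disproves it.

p = 11

A counterexample is any prime p such that 6p - 1 is not prime; we check each in order.
The first 4 eligible values, up to p = 7, all satisfy the conclusion.
p = 11: 6p - 1 = 65 = 5 × 13, not prime.
So p = 11 is the smallest counterexample.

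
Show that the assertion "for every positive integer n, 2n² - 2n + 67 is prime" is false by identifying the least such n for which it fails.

n = 4

Check each positive integer n in order until 2n² - 2n + 67 is not prime.
For n = 1, 2, 3 the conclusion holds.
n = 4: 2n² - 2n + 67 = 91 = 7 × 13, composite.
Hence n = 4 is a counterexample.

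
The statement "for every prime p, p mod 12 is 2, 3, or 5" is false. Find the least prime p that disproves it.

A counterexample is any prime p such that the claim fails; we check each in order.
For p = 2, 3, 5 the conclusion holds.
p = 7: 7 mod 12 = 7 — not in {2, 3, 5}.

p = 7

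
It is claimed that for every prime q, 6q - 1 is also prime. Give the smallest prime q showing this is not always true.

A counterexample is any prime q such that 6q - 1 is not prime; we check each in order.
q = 2: 6q - 1 = 11, prime.
q = 3: 6q - 1 = 17, prime.
q = 5: 6q - 1 = 29, prime.
q = 7: 6q - 1 = 41, prime.
q = 11: 6q - 1 = 65 = 5 × 13, not prime.

q = 11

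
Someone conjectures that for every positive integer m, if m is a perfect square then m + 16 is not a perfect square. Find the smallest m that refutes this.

m = 9

Check each positive integer m in order until m is a perfect square but m + 16 is a perfect square.
For m = 1, 4 the conclusion holds.
m = 9: 9 = 3² and 9 + 16 = 25 = 5².
So m = 9 is the smallest counterexample.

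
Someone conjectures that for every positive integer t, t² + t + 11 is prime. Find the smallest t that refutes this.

t = 10

A counterexample is any positive integer t such that t² + t + 11 is not prime; we check each in order.
For t = 1, 2, 3, 4, 5, 6, 7, 8, 9 the conclusion holds.
t = 10: t² + t + 11 = 121 = 11 × 11, composite.
So t = 10 is the smallest counterexample.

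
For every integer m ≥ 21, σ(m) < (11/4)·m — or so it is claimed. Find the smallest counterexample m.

A counterexample is any integer m ≥ 21 such that the claim fails; we check each in order.
For m = 21, 22, 23, 24, …, 57, 58, 59 the conclusion holds.
m = 60: σ(60) = 168; 168 ≥ 165.

m = 60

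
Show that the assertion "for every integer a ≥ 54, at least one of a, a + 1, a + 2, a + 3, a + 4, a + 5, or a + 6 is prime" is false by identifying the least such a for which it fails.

a = 90

A counterexample is any integer a ≥ 54 such that a, a + 1, a + 2, a + 3, a + 4, a + 5, a + 6 are all composite; we check each in order.
The first 36 eligible values, up to a = 89, all satisfy the conclusion.
a = 90: 90 = 2 × 45; 91 = 7 × 13; 92 = 2 × 46; 93 = 3 × 31; 94 = 2 × 47; 95 = 5 × 19; 96 = 2 × 48 — all composite.
Thus a = 90 disproves the claim, and no smaller a works.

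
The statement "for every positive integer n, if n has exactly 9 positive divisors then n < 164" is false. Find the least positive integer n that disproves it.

We need the least positive integer n for which n has exactly 9 positive divisors but the claim fails.
For n = 36, 100 the conclusion holds.
n = 196: τ(196) = 9; 196 ≥ 164.
Hence n = 196 is a counterexample.

n = 196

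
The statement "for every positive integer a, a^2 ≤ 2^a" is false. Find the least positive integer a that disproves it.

We need the least positive integer a for which a^2 > 2^a.
a = 1: a^2 = 1 and 2^a = 2, so 1 ≤ 2.
a = 2: a^2 = 4 and 2^a = 4, so 4 ≤ 4.
a = 3: a^2 = 9 and 2^a = 8, so 9 > 8.
Thus a = 3 disproves the claim, and no smaller a works.

a = 3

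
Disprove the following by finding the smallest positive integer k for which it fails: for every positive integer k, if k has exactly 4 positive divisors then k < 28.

k = 33

A counterexample is any positive integer k such that k has exactly 4 positive divisors but the claim fails; we check each in order.
For k = 6, 8, 10, 14, 15, 21, 22, 26, 27 the conclusion holds.
k = 33: τ(33) = 4; 33 ≥ 28.
Thus k = 33 disproves the claim, and no smaller k works.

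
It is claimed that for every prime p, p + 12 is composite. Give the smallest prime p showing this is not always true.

p = 5

We need the least prime p for which p + 12 is prime.
For p = 2, 3 the conclusion holds.
p = 5: p + 12 = 17, prime — not composite.
Hence p = 5 is a counterexample.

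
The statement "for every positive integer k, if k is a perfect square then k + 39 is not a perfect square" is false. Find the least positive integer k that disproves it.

Check each positive integer k in order until k is a perfect square but k + 39 is a perfect square.
The first 4 eligible values, up to k = 16, all satisfy the conclusion.
k = 25: 25 = 5² and 25 + 39 = 64 = 8².
So k = 25 is the smallest counterexample.

k = 25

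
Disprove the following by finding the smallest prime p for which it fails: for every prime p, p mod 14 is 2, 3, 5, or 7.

p = 11

For p = 2, 3, 5, 7 the conclusion holds.
p = 11: 11 mod 14 = 11 — not in {2, 3, 5, 7}.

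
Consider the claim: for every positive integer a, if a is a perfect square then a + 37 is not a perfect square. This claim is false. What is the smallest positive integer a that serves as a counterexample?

Check each positive integer a in order until a is a perfect square but a + 37 is a perfect square.
The first 17 eligible values, up to a = 289, all satisfy the conclusion.
a = 324: 324 = 18² and 324 + 37 = 361 = 19².

a = 324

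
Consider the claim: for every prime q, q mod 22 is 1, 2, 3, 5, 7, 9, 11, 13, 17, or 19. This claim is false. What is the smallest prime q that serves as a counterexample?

q = 37

Check each prime q in order until the claim fails.
For q = 2, 3, 5, 7, …, 23, 29, 31 the conclusion holds.
q = 37: 37 mod 22 = 15 — not in {1, 2, 3, 5, 7, 9, 11, 13, 17, 19}.
So q = 37 is the smallest counterexample.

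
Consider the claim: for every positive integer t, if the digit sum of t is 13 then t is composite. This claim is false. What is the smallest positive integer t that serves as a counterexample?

t = 67

We need the least positive integer t for which the digit sum of t is 13 but t is prime.
t = 49: digit sum 13; 49 is composite.
t = 58: digit sum 13; 58 is composite.
t = 67: digit sum 13; 67 is prime, not composite.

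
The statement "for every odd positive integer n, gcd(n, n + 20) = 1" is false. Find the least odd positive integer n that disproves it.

n = 5

n = 1: gcd(1, 21) = 1.
n = 3: gcd(3, 23) = 1.
n = 5: gcd(5, 25) = 5.
So n = 5 is the smallest counterexample.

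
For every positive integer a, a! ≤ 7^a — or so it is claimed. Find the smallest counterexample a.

We need the least positive integer a for which a! > 7^a.
For a = 1, 2, 3, 4, …, 14, 15, 16 the conclusion holds.
a = 17: a! = 355687428096000 and 7^a = 232630513987207, so 355687428096000 > 232630513987207.

a = 17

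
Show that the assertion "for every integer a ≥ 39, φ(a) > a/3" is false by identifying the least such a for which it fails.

a = 42

We need the least integer a ≥ 39 for which the claim fails.
a = 39: φ(39) = 24 and 39/3 = 13, so φ(39) > 39/3.
a = 40: φ(40) = 16 and 40/3 = 40/3, so φ(40) > 40/3.
a = 41: φ(41) = 40 and 41/3 = 41/3, so φ(41) > 41/3.
a = 42: φ(42) = 12 and 42/3 = 14, so φ(42) ≤ 42/3.
Thus a = 42 disproves the claim, and no smaller a works.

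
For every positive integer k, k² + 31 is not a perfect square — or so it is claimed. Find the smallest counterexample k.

Check each positive integer k in order until k² + 31 is a perfect square.
The first 14 eligible values, up to k = 14, all satisfy the conclusion.
k = 15: 15² + 31 = 256 = 16², a perfect square.
So k = 15 is the smallest counterexample.

k = 15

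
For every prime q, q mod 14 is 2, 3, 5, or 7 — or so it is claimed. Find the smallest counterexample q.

q = 11

We need the least prime q for which the claim fails.
For q = 2, 3, 5, 7 the conclusion holds.
q = 11: 11 mod 14 = 11 — not in {2, 3, 5, 7}.
So q = 11 is the smallest counterexample.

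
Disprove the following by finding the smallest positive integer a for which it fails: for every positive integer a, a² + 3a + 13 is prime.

Check each positive integer a in order until a² + 3a + 13 is not prime.
The first 8 eligible values, up to a = 8, all satisfy the conclusion.
a = 9: a² + 3a + 13 = 121 = 11 × 11, composite.

a = 9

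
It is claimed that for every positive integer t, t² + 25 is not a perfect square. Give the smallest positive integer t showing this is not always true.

t = 12

We need the least positive integer t for which t² + 25 is a perfect square.
The first 11 eligible values, up to t = 11, all satisfy the conclusion.
t = 12: 12² + 25 = 169 = 13², a perfect square.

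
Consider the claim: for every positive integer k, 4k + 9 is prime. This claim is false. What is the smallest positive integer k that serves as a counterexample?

Check each positive integer k in order until 4k + 9 is not prime.
For k = 1, 2 the conclusion holds.
k = 3: 4k + 9 = 21 = 3 × 7, composite.

k = 3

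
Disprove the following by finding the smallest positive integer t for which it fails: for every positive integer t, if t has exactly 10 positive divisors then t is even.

We need the least positive integer t for which t has exactly 10 positive divisors but t is odd.
The first 9 eligible values, up to t = 368, all satisfy the conclusion.
t = 405: divisors of 405: 10 divisors; 405 is odd.

t = 405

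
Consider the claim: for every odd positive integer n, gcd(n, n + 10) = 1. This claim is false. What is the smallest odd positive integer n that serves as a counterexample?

We need the least odd positive integer n for which gcd(n, n + 10) > 1.
n = 1: gcd(1, 11) = 1.
n = 3: gcd(3, 13) = 1.
n = 5: gcd(5, 15) = 5.

n = 5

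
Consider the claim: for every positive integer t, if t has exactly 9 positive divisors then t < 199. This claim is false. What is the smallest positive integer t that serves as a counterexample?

We need the least positive integer t for which t has exactly 9 positive divisors but the claim fails.
t = 36: τ(36) = 9; 36 < 199.
t = 100: τ(100) = 9; 100 < 199.
t = 196: τ(196) = 9; 196 < 199.
t = 225: τ(225) = 9; 225 ≥ 199.
Hence t = 225 is a counterexample.

t = 225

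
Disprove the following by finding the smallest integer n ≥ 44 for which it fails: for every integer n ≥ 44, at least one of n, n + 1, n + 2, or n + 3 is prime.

Check each integer n ≥ 44 in order until n, n + 1, n + 2, n + 3 are all composite.
For n = 44, 45, 46, 47 the conclusion holds.
n = 48: 48 = 2 × 24; 49 = 7 × 7; 50 = 2 × 25; 51 = 3 × 17 — all composite.
So n = 48 is the smallest counterexample.

n = 48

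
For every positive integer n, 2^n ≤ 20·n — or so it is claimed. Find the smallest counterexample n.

A counterexample is any positive integer n such that 2^n > 20·n; we check each in order.
n = 1: 2^n = 2 and 20·n = 20, so 2 ≤ 20.
n = 2: 2^n = 4 and 20·n = 40, so 4 ≤ 40.
n = 3: 2^n = 8 and 20·n = 60, so 8 ≤ 60.
n = 4: 2^n = 16 and 20·n = 80, so 16 ≤ 80.
n = 5: 2^n = 32 and 20·n = 100, so 32 ≤ 100.
n = 6: 2^n = 64 and 20·n = 120, so 64 ≤ 120.
n = 7: 2^n = 128 and 20·n = 140, so 128 ≤ 140.
n = 8: 2^n = 256 and 20·n = 160, so 256 > 160.

n = 8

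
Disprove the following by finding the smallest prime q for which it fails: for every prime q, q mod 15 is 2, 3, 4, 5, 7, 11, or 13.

q = 23

We need the least prime q for which the claim fails.
For q = 2, 3, 5, 7, 11, 13, 17, 19 the conclusion holds.
q = 23: 23 mod 15 = 8 — not in {2, 3, 4, 5, 7, 11, 13}.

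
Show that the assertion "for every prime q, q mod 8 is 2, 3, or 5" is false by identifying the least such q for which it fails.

A counterexample is any prime q such that the claim fails; we check each in order.
q = 2: 2 mod 8 = 2.
q = 3: 3 mod 8 = 3.
q = 5: 5 mod 8 = 5.
q = 7: 7 mod 8 = 7 — not in {2, 3, 5}.

q = 7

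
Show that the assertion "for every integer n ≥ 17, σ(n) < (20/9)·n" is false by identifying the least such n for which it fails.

n = 24

We need the least integer n ≥ 17 for which the claim fails.
n = 17: σ(17) = 18; 18 < 340/9.
n = 18: σ(18) = 39; 39 < 40.
n = 19: σ(19) = 20; 20 < 380/9.
n = 20: σ(20) = 42; 42 < 400/9.
n = 21: σ(21) = 32; 32 < 140/3.
n = 22: σ(22) = 36; 36 < 440/9.
n = 23: σ(23) = 24; 24 < 460/9.
n = 24: σ(24) = 60; 60 ≥ 160/3.
Hence n = 24 is a counterexample.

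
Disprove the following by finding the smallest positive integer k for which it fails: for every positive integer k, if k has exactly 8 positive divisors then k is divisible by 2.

k = 105

The first 12 eligible values, up to k = 104, all satisfy the conclusion.
k = 105: τ(105) = 8; 105 mod 2 = 1.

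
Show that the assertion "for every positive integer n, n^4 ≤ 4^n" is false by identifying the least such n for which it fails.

n = 3

Check each positive integer n in order until n^4 > 4^n.
n = 1: n^4 = 1 and 4^n = 4, so 1 ≤ 4.
n = 2: n^4 = 16 and 4^n = 16, so 16 ≤ 16.
n = 3: n^4 = 81 and 4^n = 64, so 81 > 64.
Hence n = 3 is a counterexample.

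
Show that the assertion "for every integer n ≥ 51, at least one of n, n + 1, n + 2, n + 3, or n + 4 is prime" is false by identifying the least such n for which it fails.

Check each integer n ≥ 51 in order until n, n + 1, n + 2, n + 3, n + 4 are all composite.
n = 51: 53 is prime.
n = 52: 53 is prime.
n = 53: 53 is prime.
n = 54: 54 = 2 × 27; 55 = 5 × 11; 56 = 2 × 28; 57 = 3 × 19; 58 = 2 × 29 — all composite.

n = 54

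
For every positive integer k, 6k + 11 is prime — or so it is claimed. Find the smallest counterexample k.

k = 4

We need the least positive integer k for which 6k + 11 is not prime.
For k = 1, 2, 3 the conclusion holds.
k = 4: 6k + 11 = 35 = 5 × 7, composite.
Thus k = 4 disproves the claim, and no smaller k works.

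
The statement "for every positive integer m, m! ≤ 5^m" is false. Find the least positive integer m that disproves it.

m = 12

Check each positive integer m in order until m! > 5^m.
For m = 1, 2, 3, 4, …, 9, 10, 11 the conclusion holds.
m = 12: m! = 479001600 and 5^m = 244140625, so 479001600 > 244140625.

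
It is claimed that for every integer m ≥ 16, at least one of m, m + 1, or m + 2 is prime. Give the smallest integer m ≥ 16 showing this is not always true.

m = 20

A counterexample is any integer m ≥ 16 such that m, m + 1, m + 2 are all composite; we check each in order.
For m = 16, 17, 18, 19 the conclusion holds.
m = 20: 20 = 2 × 10; 21 = 3 × 7; 22 = 2 × 11 — all composite.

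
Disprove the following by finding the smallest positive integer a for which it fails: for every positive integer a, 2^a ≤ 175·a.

For a = 1, 2, 3, 4, 5, 6, 7, 8, 9, 10 the conclusion holds.
a = 11: 2^a = 2048 and 175·a = 1925, so 2048 > 1925.
Hence a = 11 is a counterexample.

a = 11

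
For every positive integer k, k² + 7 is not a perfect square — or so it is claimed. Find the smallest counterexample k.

k = 3

Check each positive integer k in order until k² + 7 is a perfect square.
k = 1: 1² + 7 = 8, not a perfect square.
k = 2: 2² + 7 = 11, not a perfect square.
k = 3: 3² + 7 = 16 = 4², a perfect square.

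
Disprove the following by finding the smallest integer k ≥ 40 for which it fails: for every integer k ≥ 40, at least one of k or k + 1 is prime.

k = 44

We need the least integer k ≥ 40 for which k, k + 1 are both composite.
For k = 40, 41, 42, 43 the conclusion holds.
k = 44: 44 = 2 × 22; 45 = 3 × 15 — both composite.
So k = 44 is the smallest counterexample.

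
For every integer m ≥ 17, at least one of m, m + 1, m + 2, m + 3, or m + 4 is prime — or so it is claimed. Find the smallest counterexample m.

m = 24

We need the least integer m ≥ 17 for which m, m + 1, m + 2, m + 3, m + 4 are all composite.
The first 7 eligible values, up to m = 23, all satisfy the conclusion.
m = 24: 24 = 2 × 12; 25 = 5 × 5; 26 = 2 × 13; 27 = 3 × 9; 28 = 2 × 14 — all composite.
Hence m = 24 is a counterexample.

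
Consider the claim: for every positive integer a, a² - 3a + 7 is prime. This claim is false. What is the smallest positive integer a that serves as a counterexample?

a = 6

For a = 1, 2, 3, 4, 5 the conclusion holds.
a = 6: a² - 3a + 7 = 25 = 5 × 5, composite.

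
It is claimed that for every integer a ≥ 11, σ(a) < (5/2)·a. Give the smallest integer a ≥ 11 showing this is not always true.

a = 24

Check each integer a ≥ 11 in order until the claim fails.
For a = 11, 12, 13, 14, …, 21, 22, 23 the conclusion holds.
a = 24: σ(24) = 60; 60 ≥ 60.
Thus a = 24 disproves the claim, and no smaller a works.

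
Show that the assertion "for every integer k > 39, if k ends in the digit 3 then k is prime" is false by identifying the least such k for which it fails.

k = 43: 43 ends in 3 and is prime.
k = 53: 53 ends in 3 and is prime.
k = 63: 63 ends in 3; 63 = 3 × 21, composite.
So k = 63 is the smallest counterexample.

k = 63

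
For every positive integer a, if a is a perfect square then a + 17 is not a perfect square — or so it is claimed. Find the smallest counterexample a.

a = 64

Check each positive integer a in order until a is a perfect square but a + 17 is a perfect square.
The first 7 eligible values, up to a = 49, all satisfy the conclusion.
a = 64: 64 = 8² and 64 + 17 = 81 = 9².
Hence a = 64 is a counterexample.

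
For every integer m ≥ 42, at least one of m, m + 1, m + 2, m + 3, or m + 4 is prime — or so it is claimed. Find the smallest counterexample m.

Check each integer m ≥ 42 in order until m, m + 1, m + 2, m + 3, m + 4 are all composite.
For m = 42, 43, 44, 45, 46, 47 the conclusion holds.
m = 48: 48 = 2 × 24; 49 = 7 × 7; 50 = 2 × 25; 51 = 3 × 17; 52 = 2 × 26 — all composite.
Thus m = 48 disproves the claim, and no smaller m works.

m = 48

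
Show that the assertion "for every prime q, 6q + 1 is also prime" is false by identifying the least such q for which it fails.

q = 19

A counterexample is any prime q such that 6q + 1 is not prime; we check each in order.
q = 2: 6q + 1 = 13, prime.
q = 3: 6q + 1 = 19, prime.
q = 5: 6q + 1 = 31, prime.
q = 7: 6q + 1 = 43, prime.
q = 11: 6q + 1 = 67, prime.
q = 13: 6q + 1 = 79, prime.
q = 17: 6q + 1 = 103, prime.
q = 19: 6q + 1 = 115 = 5 × 23, not prime.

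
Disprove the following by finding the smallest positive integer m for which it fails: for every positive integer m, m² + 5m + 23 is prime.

The first 13 eligible values, up to m = 13, all satisfy the conclusion.
m = 14: m² + 5m + 23 = 289 = 17 × 17, composite.

m = 14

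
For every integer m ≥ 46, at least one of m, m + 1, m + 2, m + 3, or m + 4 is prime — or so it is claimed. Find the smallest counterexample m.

m = 48

For m = 46, 47 the conclusion holds.
m = 48: 48 = 2 × 24; 49 = 7 × 7; 50 = 2 × 25; 51 = 3 × 17; 52 = 2 × 26 — all composite.
Hence m = 48 is a counterexample.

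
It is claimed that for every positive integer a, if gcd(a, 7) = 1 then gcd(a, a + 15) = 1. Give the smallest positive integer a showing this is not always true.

We need the least positive integer a for which gcd(a, 7) = 1 but gcd(a, a + 15) > 1.
a = 1: gcd(1, 16) = 1.
a = 2: gcd(2, 17) = 1.
a = 3: gcd(3, 18) = 3.
So a = 3 is the smallest counterexample.

a = 3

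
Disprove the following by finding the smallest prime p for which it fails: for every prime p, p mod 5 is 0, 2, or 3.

A counterexample is any prime p such that the claim fails; we check each in order.
The first 4 eligible values, up to p = 7, all satisfy the conclusion.
p = 11: 11 mod 5 = 1 — not in {0, 2, 3}.

p = 11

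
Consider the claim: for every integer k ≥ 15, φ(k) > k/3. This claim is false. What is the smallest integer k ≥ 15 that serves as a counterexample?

For k = 15, 16, 17 the conclusion holds.
k = 18: φ(18) = 6 and 18/3 = 6, so φ(18) ≤ 18/3.
So k = 18 is the smallest counterexample.

k = 18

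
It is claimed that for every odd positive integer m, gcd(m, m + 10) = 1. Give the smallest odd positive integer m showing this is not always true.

For m = 1, 3 the conclusion holds.
m = 5: gcd(5, 15) = 5.

m = 5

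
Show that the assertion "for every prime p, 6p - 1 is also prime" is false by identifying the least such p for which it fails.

A counterexample is any prime p such that 6p - 1 is not prime; we check each in order.
For p = 2, 3, 5, 7 the conclusion holds.
p = 11: 6p - 1 = 65 = 5 × 13, not prime.
Hence p = 11 is a counterexample.

p = 11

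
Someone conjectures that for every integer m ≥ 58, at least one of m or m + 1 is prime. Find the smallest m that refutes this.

The first 4 eligible values, up to m = 61, all satisfy the conclusion.
m = 62: 62 = 2 × 31; 63 = 3 × 21 — both composite.

m = 62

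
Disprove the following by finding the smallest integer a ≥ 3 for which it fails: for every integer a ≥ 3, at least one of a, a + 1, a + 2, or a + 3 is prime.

a = 24

The first 21 eligible values, up to a = 23, all satisfy the conclusion.
a = 24: 24 = 2 × 12; 25 = 5 × 5; 26 = 2 × 13; 27 = 3 × 9 — all composite.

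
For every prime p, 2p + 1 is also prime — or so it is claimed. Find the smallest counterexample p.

p = 7

We need the least prime p for which 2p + 1 is not prime.
p = 2: 2p + 1 = 5, prime.
p = 3: 2p + 1 = 7, prime.
p = 5: 2p + 1 = 11, prime.
p = 7: 2p + 1 = 15 = 3 × 5, not prime.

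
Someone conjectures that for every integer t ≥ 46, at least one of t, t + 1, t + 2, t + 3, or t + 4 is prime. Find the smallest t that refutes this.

A counterexample is any integer t ≥ 46 such that t, t + 1, t + 2, t + 3, t + 4 are all composite; we check each in order.
t = 46: 47 is prime.
t = 47: 47 is prime.
t = 48: 48 = 2 × 24; 49 = 7 × 7; 50 = 2 × 25; 51 = 3 × 17; 52 = 2 × 26 — all composite.

t = 48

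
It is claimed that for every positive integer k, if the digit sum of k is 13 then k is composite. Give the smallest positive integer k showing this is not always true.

k = 67

We need the least positive integer k for which the digit sum of k is 13 but k is prime.
k = 49: digit sum 13; 49 is composite.
k = 58: digit sum 13; 58 is composite.
k = 67: digit sum 13; 67 is prime, not composite.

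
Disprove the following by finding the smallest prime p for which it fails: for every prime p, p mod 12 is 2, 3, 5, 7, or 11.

Check each prime p in order until the claim fails.
For p = 2, 3, 5, 7, 11 the conclusion holds.
p = 13: 13 mod 12 = 1 — not in {2, 3, 5, 7, 11}.
Hence p = 13 is a counterexample.

p = 13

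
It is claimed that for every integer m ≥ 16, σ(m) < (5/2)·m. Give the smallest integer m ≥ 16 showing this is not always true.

For m = 16, 17, 18, 19, 20, 21, 22, 23 the conclusion holds.
m = 24: σ(24) = 60; 60 ≥ 60.
Hence m = 24 is a counterexample.

m = 24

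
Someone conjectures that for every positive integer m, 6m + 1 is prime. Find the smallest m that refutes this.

m = 4

For m = 1, 2, 3 the conclusion holds.
m = 4: 6m + 1 = 25 = 5 × 5, composite.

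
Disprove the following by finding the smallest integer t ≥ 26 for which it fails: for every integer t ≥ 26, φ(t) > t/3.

t = 30

The first 4 eligible values, up to t = 29, all satisfy the conclusion.
t = 30: φ(30) = 8 and 30/3 = 10, so φ(30) ≤ 30/3.
Thus t = 30 disproves the claim, and no smaller t works.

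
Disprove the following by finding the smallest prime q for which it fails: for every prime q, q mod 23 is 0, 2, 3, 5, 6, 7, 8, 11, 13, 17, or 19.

We need the least prime q for which the claim fails.
The first 11 eligible values, up to q = 31, all satisfy the conclusion.
q = 37: 37 mod 23 = 14 — not in {0, 2, 3, 5, 6, 7, 8, 11, 13, 17, 19}.
Thus q = 37 disproves the claim, and no smaller q works.

q = 37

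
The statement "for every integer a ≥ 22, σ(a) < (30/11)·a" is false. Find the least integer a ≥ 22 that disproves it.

a = 60

The first 38 eligible values, up to a = 59, all satisfy the conclusion.
a = 60: σ(60) = 168; 168 ≥ 1800/11.
Hence a = 60 is a counterexample.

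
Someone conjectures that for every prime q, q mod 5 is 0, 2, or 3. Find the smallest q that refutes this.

q = 11

A counterexample is any prime q such that the claim fails; we check each in order.
For q = 2, 3, 5, 7 the conclusion holds.
q = 11: 11 mod 5 = 1 — not in {0, 2, 3}.
Thus q = 11 disproves the claim, and no smaller q works.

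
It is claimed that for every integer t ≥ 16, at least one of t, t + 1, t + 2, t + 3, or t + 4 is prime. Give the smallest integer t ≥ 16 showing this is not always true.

A counterexample is any integer t ≥ 16 such that t, t + 1, t + 2, t + 3, t + 4 are all composite; we check each in order.
For t = 16, 17, 18, 19, 20, 21, 22, 23 the conclusion holds.
t = 24: 24 = 2 × 12; 25 = 5 × 5; 26 = 2 × 13; 27 = 3 × 9; 28 = 2 × 14 — all composite.
Hence t = 24 is a counterexample.

t = 24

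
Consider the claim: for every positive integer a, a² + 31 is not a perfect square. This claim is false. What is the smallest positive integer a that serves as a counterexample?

A counterexample is any positive integer a such that a² + 31 is a perfect square; we check each in order.
For a = 1, 2, 3, 4, …, 12, 13, 14 the conclusion holds.
a = 15: 15² + 31 = 256 = 16², a perfect square.
Thus a = 15 disproves the claim, and no smaller a works.

a = 15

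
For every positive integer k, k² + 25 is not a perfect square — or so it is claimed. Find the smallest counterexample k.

The first 11 eligible values, up to k = 11, all satisfy the conclusion.
k = 12: 12² + 25 = 169 = 13², a perfect square.

k = 12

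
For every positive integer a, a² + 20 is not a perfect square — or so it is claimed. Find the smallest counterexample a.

a = 1: 1² + 20 = 21, not a perfect square.
a = 2: 2² + 20 = 24, not a perfect square.
a = 3: 3² + 20 = 29, not a perfect square.
a = 4: 4² + 20 = 36 = 6², a perfect square.
Thus a = 4 disproves the claim, and no smaller a works.

a = 4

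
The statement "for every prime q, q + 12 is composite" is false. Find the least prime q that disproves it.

q = 5

q = 2: q + 12 = 14 = 2 × 7, composite.
q = 3: q + 12 = 15 = 3 × 5, composite.
q = 5: q + 12 = 17, prime — not composite.
So q = 5 is the smallest counterexample.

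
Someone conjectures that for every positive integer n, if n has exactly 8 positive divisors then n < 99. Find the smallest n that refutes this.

A counterexample is any positive integer n such that n has exactly 8 positive divisors but the claim fails; we check each in order.
The first 10 eligible values, up to n = 88, all satisfy the conclusion.
n = 102: τ(102) = 8; 102 ≥ 99.
So n = 102 is the smallest counterexample.

n = 102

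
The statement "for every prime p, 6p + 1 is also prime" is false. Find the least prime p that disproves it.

p = 19

A counterexample is any prime p such that 6p + 1 is not prime; we check each in order.
The first 7 eligible values, up to p = 17, all satisfy the conclusion.
p = 19: 6p + 1 = 115 = 5 × 23, not prime.
So p = 19 is the smallest counterexample.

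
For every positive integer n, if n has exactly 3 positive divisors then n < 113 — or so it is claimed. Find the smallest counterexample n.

n = 4: τ(4) = 3; 4 < 113.
n = 9: τ(9) = 3; 9 < 113.
n = 25: τ(25) = 3; 25 < 113.
n = 49: τ(49) = 3; 49 < 113.
n = 121: τ(121) = 3; 121 ≥ 113.

n = 121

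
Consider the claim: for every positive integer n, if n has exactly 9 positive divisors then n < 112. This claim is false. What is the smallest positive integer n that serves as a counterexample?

We need the least positive integer n for which n has exactly 9 positive divisors but the claim fails.
n = 36: τ(36) = 9; 36 < 112.
n = 100: τ(100) = 9; 100 < 112.
n = 196: τ(196) = 9; 196 ≥ 112.
Thus n = 196 disproves the claim, and no smaller n works.

n = 196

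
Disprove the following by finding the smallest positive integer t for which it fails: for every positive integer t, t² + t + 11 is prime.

t = 10

The first 9 eligible values, up to t = 9, all satisfy the conclusion.
t = 10: t² + t + 11 = 121 = 11 × 11, composite.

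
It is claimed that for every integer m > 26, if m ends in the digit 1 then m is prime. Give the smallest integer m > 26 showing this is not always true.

m = 51

A counterexample is any integer m > 26 such that m ends in the digit 1 but m is not prime; we check each in order.
m = 31: 31 ends in 1 and is prime.
m = 41: 41 ends in 1 and is prime.
m = 51: 51 ends in 1; 51 = 3 × 17, composite.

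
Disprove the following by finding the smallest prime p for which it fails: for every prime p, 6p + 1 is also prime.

The first 7 eligible values, up to p = 17, all satisfy the conclusion.
p = 19: 6p + 1 = 115 = 5 × 23, not prime.

p = 19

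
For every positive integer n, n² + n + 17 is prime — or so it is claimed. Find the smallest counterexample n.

n = 16

For n = 1, 2, 3, 4, …, 13, 14, 15 the conclusion holds.
n = 16: n² + n + 17 = 289 = 17 × 17, composite.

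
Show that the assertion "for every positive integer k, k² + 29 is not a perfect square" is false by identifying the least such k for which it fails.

k = 14

A counterexample is any positive integer k such that k² + 29 is a perfect square; we check each in order.
For k = 1, 2, 3, 4, …, 11, 12, 13 the conclusion holds.
k = 14: 14² + 29 = 225 = 15², a perfect square.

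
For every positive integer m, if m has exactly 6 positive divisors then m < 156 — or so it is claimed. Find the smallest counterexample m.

Check each positive integer m in order until m has exactly 6 positive divisors but the claim fails.
For m = 12, 18, 20, 28, …, 147, 148, 153 the conclusion holds.
m = 164: τ(164) = 6; 164 ≥ 156.

m = 164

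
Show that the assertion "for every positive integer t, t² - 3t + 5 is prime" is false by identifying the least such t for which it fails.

We need the least positive integer t for which t² - 3t + 5 is not prime.
t = 1: t² - 3t + 5 = 3, prime.
t = 2: t² - 3t + 5 = 3, prime.
t = 3: t² - 3t + 5 = 5, prime.
t = 4: t² - 3t + 5 = 9 = 3 × 3, composite.
Thus t = 4 disproves the claim, and no smaller t works.

t = 4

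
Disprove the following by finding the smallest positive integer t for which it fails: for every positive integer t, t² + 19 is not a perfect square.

A counterexample is any positive integer t such that t² + 19 is a perfect square; we check each in order.
The first 8 eligible values, up to t = 8, all satisfy the conclusion.
t = 9: 9² + 19 = 100 = 10², a perfect square.
So t = 9 is the smallest counterexample.

t = 9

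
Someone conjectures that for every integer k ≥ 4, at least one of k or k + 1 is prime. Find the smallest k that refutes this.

Check each integer k ≥ 4 in order until k, k + 1 are both composite.
The first 4 eligible values, up to k = 7, all satisfy the conclusion.
k = 8: 8 = 2 × 4; 9 = 3 × 3 — both composite.
Thus k = 8 disproves the claim, and no smaller k works.

k = 8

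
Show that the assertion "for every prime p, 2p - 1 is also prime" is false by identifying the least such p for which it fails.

p = 5

We need the least prime p for which 2p - 1 is not prime.
p = 2: 2p - 1 = 3, prime.
p = 3: 2p - 1 = 5, prime.
p = 5: 2p - 1 = 9 = 3 × 3, not prime.
Thus p = 5 disproves the claim, and no smaller p works.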